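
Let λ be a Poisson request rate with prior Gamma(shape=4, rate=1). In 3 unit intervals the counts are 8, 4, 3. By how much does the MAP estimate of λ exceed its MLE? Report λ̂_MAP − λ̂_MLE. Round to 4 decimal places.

Σxᵢ = 15. Posterior is Gamma(19, 4); MAP = (19−1)/4 = 18/4 ≈ 4.50000.
MLE = x̄ = 15/3 ≈ 5.00000.
Difference = 18/4 − 15/3 = -1/2 ≈ -0.5000.

MAP − MLE = -0.5000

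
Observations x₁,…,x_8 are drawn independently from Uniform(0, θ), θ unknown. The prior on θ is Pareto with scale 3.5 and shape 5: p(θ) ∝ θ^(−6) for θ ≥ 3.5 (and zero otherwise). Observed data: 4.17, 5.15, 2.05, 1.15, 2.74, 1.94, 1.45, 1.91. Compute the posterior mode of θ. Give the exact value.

The Uniform(0, θ) likelihood is θ^(−n) for θ ≥ max(xᵢ), zero otherwise. Here max(xᵢ) = 5.15.
Posterior ∝ θ^(−6) · θ^(−8) = θ^(−14) on θ ≥ max(3.5, 5.15) = 5.15.
This density is strictly decreasing in θ, so the posterior mode lies at the lower boundary of the support.

θ̂_MAP = 5.15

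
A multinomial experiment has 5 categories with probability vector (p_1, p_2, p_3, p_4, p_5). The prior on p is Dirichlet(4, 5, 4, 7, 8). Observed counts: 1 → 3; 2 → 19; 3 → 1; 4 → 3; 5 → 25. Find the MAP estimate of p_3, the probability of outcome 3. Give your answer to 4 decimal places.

The posterior is Dirichlet(αᵢ + nᵢ) = Dirichlet(7, 24, 5, 10, 33).
For a Dirichlet(a₁,…,a_K) with all aᵢ > 1, the mode has j-th component (aⱼ − 1)/(Σaᵢ − K).
Here Σaᵢ = 79 and K = 5, so p_3 = (5 − 1)/(79 − 5) = 4/74 ≈ 0.0541.

MAP estimate: 0.0541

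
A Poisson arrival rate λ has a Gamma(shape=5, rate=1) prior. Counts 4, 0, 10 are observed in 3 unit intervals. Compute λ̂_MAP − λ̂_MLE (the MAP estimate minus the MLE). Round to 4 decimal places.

MAP − MLE = -0.1667

Σxᵢ = 14. Posterior is Gamma(19, 4); MAP = (19−1)/4 = 18/4 ≈ 4.50000.
MLE = x̄ = 14/3 ≈ 4.66667.
Difference = 18/4 − 14/3 = -1/6 ≈ -0.1667.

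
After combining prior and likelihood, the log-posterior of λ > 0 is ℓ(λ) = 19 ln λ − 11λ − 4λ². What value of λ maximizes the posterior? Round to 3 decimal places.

ℓ'(λ) = 19/λ − 11 − 8λ. Setting this to zero and multiplying by λ: 8λ² + 11λ − 19 = 0.
λ = (−11 + √(11² + 4·8·19)) / (2·8) = (−11 + √729) / 16 = (−11 + 27)/16 = 1.
ℓ''(λ) = −19/λ² − 8 < 0, confirming a maximum.

λ̂_MAP = 1.000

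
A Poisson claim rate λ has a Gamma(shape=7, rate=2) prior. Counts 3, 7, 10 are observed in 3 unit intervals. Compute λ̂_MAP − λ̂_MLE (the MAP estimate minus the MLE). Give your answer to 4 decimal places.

Σxᵢ = 20. Posterior is Gamma(27, 5); MAP = (27−1)/5 = 26/5 ≈ 5.20000.
MLE = x̄ = 20/3 ≈ 6.66667.
Difference = 26/5 − 20/3 = -22/15 ≈ -1.4667.

MAP − MLE = -1.4667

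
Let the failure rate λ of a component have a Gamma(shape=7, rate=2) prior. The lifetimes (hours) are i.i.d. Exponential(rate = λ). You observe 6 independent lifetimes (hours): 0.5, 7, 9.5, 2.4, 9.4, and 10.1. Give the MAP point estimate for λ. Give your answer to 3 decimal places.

The Exponential(rate=λ) likelihood is ∝ λ^n e^(−λΣtᵢ). Here n = 6 and Σtᵢ = 0.5 + 7 + 9.5 + 2.4 + 9.4 + 10.1 = 38.9.
Posterior ∝ λ^6e^(−2λ) · λ^6e^(−38.9λ) = λ^12e^(−40.9λ), i.e. Gamma(13, 40.9).
Mode = (a−1)/b = 12/40.9 ≈ 0.293.

λ̂_MAP = 0.293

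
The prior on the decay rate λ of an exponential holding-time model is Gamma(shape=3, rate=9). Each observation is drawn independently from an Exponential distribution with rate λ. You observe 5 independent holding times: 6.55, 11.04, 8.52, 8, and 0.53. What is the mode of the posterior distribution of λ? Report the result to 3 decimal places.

λ̂_MAP = 0.160

The Exponential(rate=λ) likelihood is ∝ λ^n e^(−λΣtᵢ). Here n = 5 and Σtᵢ = 6.55 + 11.04 + 8.52 + 8 + 0.53 = 34.64.
Posterior ∝ λ^2e^(−9λ) · λ^5e^(−34.64λ) = λ^7e^(−43.64λ), i.e. Gamma(8, 43.64).
Mode = (a−1)/b = 7/43.64 ≈ 0.160.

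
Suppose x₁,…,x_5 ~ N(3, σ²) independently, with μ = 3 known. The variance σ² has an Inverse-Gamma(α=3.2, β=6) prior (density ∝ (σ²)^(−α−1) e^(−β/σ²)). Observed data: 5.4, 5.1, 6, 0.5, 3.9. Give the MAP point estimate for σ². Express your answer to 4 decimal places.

σ̂²_MAP = 2.8530

Sum of squared deviations about the known mean: SS = (5.4−3)² + (5.1−3)² + (6−3)² + (0.5−3)² + (3.9−3)² = 26.23.
The Normal likelihood contributes (σ²)^(−n/2) exp(−SS/(2σ²)), so the posterior is Inverse-Gamma(α + n/2, β + SS/2) = Inverse-Gamma(5.7, 19.115).
The mode of Inverse-Gamma(a, b) is b/(a+1) = 19.115/6.7 ≈ 2.8530.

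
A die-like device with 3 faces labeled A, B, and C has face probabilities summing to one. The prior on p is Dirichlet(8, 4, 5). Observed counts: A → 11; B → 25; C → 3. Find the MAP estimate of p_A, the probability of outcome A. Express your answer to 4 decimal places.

The posterior is Dirichlet(αᵢ + nᵢ) = Dirichlet(19, 29, 8).
For a Dirichlet(a₁,…,a_K) with all aᵢ > 1, the mode has j-th component (aⱼ − 1)/(Σaᵢ − K).
Here Σaᵢ = 56 and K = 3, so p_A = (19 − 1)/(56 − 3) = 18/53 ≈ 0.3396.

MAP estimate of p_A = 0.3396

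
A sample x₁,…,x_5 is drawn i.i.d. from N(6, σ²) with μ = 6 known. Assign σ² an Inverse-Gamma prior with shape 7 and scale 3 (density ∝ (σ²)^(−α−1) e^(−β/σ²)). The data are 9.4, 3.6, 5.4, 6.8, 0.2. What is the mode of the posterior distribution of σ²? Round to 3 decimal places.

Sum of squared deviations about the known mean: SS = (9.4−6)² + (3.6−6)² + (5.4−6)² + (6.8−6)² + (0.2−6)² = 51.96.
The Normal likelihood contributes (σ²)^(−n/2) exp(−SS/(2σ²)), so the posterior is Inverse-Gamma(α + n/2, β + SS/2) = Inverse-Gamma(9.5, 28.98).
The mode of Inverse-Gamma(a, b) is b/(a+1) = 28.98/10.5 ≈ 2.760.

σ̂²_MAP = 2.760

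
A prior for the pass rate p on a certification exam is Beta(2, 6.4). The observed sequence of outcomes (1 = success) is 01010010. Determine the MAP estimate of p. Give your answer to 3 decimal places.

Prior: Beta(2, 6.4).
Data: 3 successes in 8 trials (from the sequence). The binomial likelihood contributes p^3(1−p)^5, so the posterior is Beta(2+3, 6.4+5) = Beta(5, 11.4).
For Beta(a, b) with a, b > 1 the mode is (a−1)/(a+b−2) = 4/14.4 ≈ 0.278.

p̂_MAP = 0.278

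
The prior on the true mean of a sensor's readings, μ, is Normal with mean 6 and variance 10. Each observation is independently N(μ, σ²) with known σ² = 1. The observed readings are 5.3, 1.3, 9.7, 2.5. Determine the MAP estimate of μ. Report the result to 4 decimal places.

n = 4; x̄ = (5.3 + 1.3 + 9.7 + 2.5)/4 = 18.8/4 = 4.7.
For a Normal prior and Normal likelihood with known variance, the posterior is Normal; its mode equals its mean, the precision-weighted average.
Prior precision 1/σ₀² = 1/10 = 0.1; data precision n/σ² = 4/1 = 4.
μ̂ = (0.1·6 + 4·4.7) / (0.1 + 4) = 19.4/4.1 = 194/41 ≈ 4.7317.

μ̂_MAP = 4.7317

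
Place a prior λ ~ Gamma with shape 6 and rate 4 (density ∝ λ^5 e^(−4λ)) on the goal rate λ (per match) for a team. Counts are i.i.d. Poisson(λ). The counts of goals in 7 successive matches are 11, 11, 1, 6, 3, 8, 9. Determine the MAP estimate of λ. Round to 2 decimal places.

Σxᵢ = 11+11+1+6+3+8+9 = 49, with n = 7.
Posterior ∝ λ^5e^(−4λ) · λ^49e^(−7λ) = λ^54e^(−11λ), i.e. Gamma(shape=55, rate=11).
The mode of a Gamma(a, b) with a ≥ 1 (shape–rate) is (a−1)/b = 54/11 ≈ 4.91.

λ̂_MAP = 4.91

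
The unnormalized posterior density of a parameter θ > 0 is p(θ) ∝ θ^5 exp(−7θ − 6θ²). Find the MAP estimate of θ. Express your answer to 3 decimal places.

ℓ'(θ) = 5/θ − 7 − 12θ. Setting this to zero and multiplying by θ: 12θ² + 7θ − 5 = 0.
θ = (−7 + √(7² + 4·12·5)) / (2·12) = (−7 + √289) / 24 = (−7 + 17)/24 = 5/12.
ℓ''(θ) = −5/θ² − 12 < 0, confirming a maximum.

θ̂_MAP = 0.417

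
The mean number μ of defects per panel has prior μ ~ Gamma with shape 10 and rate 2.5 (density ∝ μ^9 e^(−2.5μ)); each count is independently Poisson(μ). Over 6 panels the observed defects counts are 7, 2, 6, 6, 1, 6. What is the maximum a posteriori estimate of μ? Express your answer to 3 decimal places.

μ̂_MAP = 4.353

Σxᵢ = 7+2+6+6+1+6 = 28, with n = 6.
Posterior ∝ μ^9e^(−2.5μ) · μ^28e^(−6μ) = μ^37e^(−8.5μ), i.e. Gamma(shape=38, rate=8.5).
The mode of a Gamma(a, b) with a ≥ 1 (shape–rate) is (a−1)/b = 37/8.5 ≈ 4.353.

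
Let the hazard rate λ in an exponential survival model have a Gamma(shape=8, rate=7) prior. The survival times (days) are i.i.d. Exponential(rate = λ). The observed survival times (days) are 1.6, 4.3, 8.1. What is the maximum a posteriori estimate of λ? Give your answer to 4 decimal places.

λ̂_MAP = 0.4762

The Exponential(rate=λ) likelihood is ∝ λ^n e^(−λΣtᵢ). Here n = 3 and Σtᵢ = 1.6 + 4.3 + 8.1 = 14.
Posterior ∝ λ^7e^(−7λ) · λ^3e^(−14λ) = λ^10e^(−21λ), i.e. Gamma(11, 21).
Mode = (a−1)/b = 10/21 ≈ 0.4762.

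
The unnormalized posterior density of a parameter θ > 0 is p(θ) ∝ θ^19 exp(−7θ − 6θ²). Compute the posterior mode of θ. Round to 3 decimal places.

θ̂_MAP = 1.000

ℓ'(θ) = 19/θ − 7 − 12θ. Setting this to zero and multiplying by θ: 12θ² + 7θ − 19 = 0.
θ = (−7 + √(7² + 4·12·19)) / (2·12) = (−7 + √961) / 24 = (−7 + 31)/24 = 1.
ℓ''(θ) = −19/θ² − 12 < 0, confirming a maximum.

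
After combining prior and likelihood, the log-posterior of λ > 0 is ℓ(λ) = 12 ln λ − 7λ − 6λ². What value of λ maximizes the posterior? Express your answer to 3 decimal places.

λ̂_MAP = 0.750

ℓ'(λ) = 12/λ − 7 − 12λ. Setting this to zero and multiplying by λ: 12λ² + 7λ − 12 = 0.
λ = (−7 + √(7² + 4·12·12)) / (2·12) = (−7 + √625) / 24 = (−7 + 25)/24 = 3/4.
ℓ''(λ) = −12/λ² − 12 < 0, confirming a maximum.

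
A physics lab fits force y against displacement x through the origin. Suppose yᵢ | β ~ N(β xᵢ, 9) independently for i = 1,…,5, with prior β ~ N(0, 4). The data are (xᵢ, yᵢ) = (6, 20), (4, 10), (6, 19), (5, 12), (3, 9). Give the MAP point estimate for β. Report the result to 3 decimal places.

log p(β | y) = −Σ(yᵢ − βxᵢ)²/(2·9) − β²/(2·4) + const.
Setting the derivative to zero: Σxᵢ(yᵢ − βxᵢ)/9 − β/4 = 0, so β = Σxᵢyᵢ / (Σxᵢ² + σ²/τ²).
Σxᵢyᵢ = 6·20 + 4·10 + 6·19 + 5·12 + 3·9 = 361; Σxᵢ² = 122; σ²/τ² = 2.25.
β̂_MAP = 361 / (122 + 2.25) = 361/124.25 ≈ 2.905.

β̂_MAP = 2.905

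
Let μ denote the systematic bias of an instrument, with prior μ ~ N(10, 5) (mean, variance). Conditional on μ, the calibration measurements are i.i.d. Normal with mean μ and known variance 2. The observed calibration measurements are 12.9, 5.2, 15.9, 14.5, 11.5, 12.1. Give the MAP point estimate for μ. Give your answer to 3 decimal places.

μ̂_MAP = 11.891

n = 6; x̄ = (12.9 + 5.2 + 15.9 + 14.5 + 11.5 + 12.1)/6 = 72.1/6 = 721/60 ≈ 12.0167.
For a Normal prior and Normal likelihood with known variance, the posterior is Normal; its mode equals its mean, the precision-weighted average.
Prior precision 1/σ₀² = 1/5 = 0.2; data precision n/σ² = 6/2 = 3.
μ̂ = (0.2·10 + 3·(721/60)) / (0.2 + 3) = 38.05/3.2 = 11.890625 ≈ 11.891.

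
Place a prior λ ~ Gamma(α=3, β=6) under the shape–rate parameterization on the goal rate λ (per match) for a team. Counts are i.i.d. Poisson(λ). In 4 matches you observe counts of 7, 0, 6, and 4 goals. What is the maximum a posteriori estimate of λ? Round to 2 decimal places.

Σxᵢ = 7+0+6+4 = 17, with n = 4.
Posterior ∝ λ^2e^(−6λ) · λ^17e^(−4λ) = λ^19e^(−10λ), i.e. Gamma(shape=20, rate=10).
The mode of a Gamma(a, b) with a ≥ 1 (shape–rate) is (a−1)/b = 19/10 ≈ 1.90.

λ̂_MAP = 1.90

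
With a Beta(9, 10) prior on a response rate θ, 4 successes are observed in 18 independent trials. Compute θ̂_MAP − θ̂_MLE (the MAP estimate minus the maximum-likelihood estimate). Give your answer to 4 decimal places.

Posterior is Beta(13, 24); MAP = (13−1)/(37−2) = 12/35 ≈ 0.34286.
MLE ignores the prior: θ̂_MLE = k/n = 4/18 ≈ 0.22222.
Difference = 12/35 − 4/18 = 38/315 ≈ 0.1206.

MAP − MLE = 0.1206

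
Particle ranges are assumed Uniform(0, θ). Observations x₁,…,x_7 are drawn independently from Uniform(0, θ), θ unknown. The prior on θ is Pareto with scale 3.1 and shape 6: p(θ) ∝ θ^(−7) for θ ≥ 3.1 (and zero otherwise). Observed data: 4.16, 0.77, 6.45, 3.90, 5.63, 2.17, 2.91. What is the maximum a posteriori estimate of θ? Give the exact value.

θ̂_MAP = 6.45

The Uniform(0, θ) likelihood is θ^(−n) for θ ≥ max(xᵢ), zero otherwise. Here max(xᵢ) = 6.45.
Posterior ∝ θ^(−7) · θ^(−7) = θ^(−14) on θ ≥ max(3.1, 6.45) = 6.45.
This density is strictly decreasing in θ, so the posterior mode lies at the lower boundary of the support.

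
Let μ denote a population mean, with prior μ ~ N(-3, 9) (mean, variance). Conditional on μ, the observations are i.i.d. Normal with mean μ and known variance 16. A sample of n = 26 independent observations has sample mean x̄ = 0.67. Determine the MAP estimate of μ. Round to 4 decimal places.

μ̂_MAP = 0.4351

n = 26, x̄ = 0.67.
For a Normal prior and Normal likelihood with known variance, the posterior is Normal; its mode equals its mean, the precision-weighted average.
Prior precision 1/σ₀² = 1/9; data precision n/σ² = 26/16 = 1.625.
μ̂ = ((1/9)·(-3) + 1.625·0.67) / (1/9 + 1.625) = (1813/2400)/(125/72) = 0.43512 ≈ 0.4351.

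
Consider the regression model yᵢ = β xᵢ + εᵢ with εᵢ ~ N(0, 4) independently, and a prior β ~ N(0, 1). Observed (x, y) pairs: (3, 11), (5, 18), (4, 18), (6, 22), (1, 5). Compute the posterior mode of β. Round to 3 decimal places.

β̂_MAP = 3.648

log p(β | y) = −Σ(yᵢ − βxᵢ)²/(2·4) − β²/(2·1) + const.
Setting the derivative to zero: Σxᵢ(yᵢ − βxᵢ)/4 − β/1 = 0, so β = Σxᵢyᵢ / (Σxᵢ² + σ²/τ²).
Σxᵢyᵢ = 3·11 + 5·18 + 4·18 + 6·22 + 1·5 = 332; Σxᵢ² = 87; σ²/τ² = 4.
β̂_MAP = 332 / (87 + 4) = 332/91 ≈ 3.648.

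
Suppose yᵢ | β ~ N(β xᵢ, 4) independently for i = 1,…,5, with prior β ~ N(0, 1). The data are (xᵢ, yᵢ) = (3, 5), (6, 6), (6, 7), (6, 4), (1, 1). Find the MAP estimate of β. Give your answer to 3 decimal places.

log p(β | y) = −Σ(yᵢ − βxᵢ)²/(2·4) − β²/(2·1) + const.
Setting the derivative to zero: Σxᵢ(yᵢ − βxᵢ)/4 − β/1 = 0, so β = Σxᵢyᵢ / (Σxᵢ² + σ²/τ²).
Σxᵢyᵢ = 3·5 + 6·6 + 6·7 + 6·4 + 1·1 = 118; Σxᵢ² = 118; σ²/τ² = 4.
β̂_MAP = 118 / (118 + 4) = 118/122 ≈ 0.967.

β̂_MAP = 0.967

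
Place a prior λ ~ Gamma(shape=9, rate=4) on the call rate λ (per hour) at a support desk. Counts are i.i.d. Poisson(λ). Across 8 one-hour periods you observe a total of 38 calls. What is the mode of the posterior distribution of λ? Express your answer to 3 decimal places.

Σxᵢ = 38, n = 8.
Posterior ∝ λ^8e^(−4λ) · λ^38e^(−8λ) = λ^46e^(−12λ), i.e. Gamma(shape=47, rate=12).
The mode of a Gamma(a, b) with a ≥ 1 (shape–rate) is (a−1)/b = 46/12 ≈ 3.833.

λ̂_MAP = 3.833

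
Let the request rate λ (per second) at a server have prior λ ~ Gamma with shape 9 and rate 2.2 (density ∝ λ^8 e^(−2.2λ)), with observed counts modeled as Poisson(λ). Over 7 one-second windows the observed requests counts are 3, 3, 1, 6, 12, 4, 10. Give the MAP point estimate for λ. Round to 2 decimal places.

λ̂_MAP = 5.11

Σxᵢ = 3+3+1+6+12+4+10 = 39, with n = 7.
Posterior ∝ λ^8e^(−2.2λ) · λ^39e^(−7λ) = λ^47e^(−9.2λ), i.e. Gamma(shape=48, rate=9.2).
The mode of a Gamma(a, b) with a ≥ 1 (shape–rate) is (a−1)/b = 47/9.2 ≈ 5.11.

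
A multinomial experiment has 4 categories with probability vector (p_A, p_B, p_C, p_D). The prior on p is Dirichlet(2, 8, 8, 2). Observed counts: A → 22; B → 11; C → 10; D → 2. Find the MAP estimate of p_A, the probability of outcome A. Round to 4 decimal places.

The posterior is Dirichlet(αᵢ + nᵢ) = Dirichlet(24, 19, 18, 4).
For a Dirichlet(a₁,…,a_K) with all aᵢ > 1, the mode has j-th component (aⱼ − 1)/(Σaᵢ − K).
Here Σaᵢ = 65 and K = 4, so p_A = (24 − 1)/(65 − 4) = 23/61 ≈ 0.3770.

MAP estimate of p_A = 0.3770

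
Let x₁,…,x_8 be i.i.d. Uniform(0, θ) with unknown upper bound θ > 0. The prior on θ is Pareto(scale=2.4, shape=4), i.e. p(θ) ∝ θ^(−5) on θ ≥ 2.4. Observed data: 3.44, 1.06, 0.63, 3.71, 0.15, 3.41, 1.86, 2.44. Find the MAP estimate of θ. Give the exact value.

θ̂_MAP = 3.71

The Uniform(0, θ) likelihood is θ^(−n) for θ ≥ max(xᵢ), zero otherwise. Here max(xᵢ) = 3.71.
Posterior ∝ θ^(−5) · θ^(−8) = θ^(−13) on θ ≥ max(2.4, 3.71) = 3.71.
This density is strictly decreasing in θ, so the posterior mode lies at the lower boundary of the support.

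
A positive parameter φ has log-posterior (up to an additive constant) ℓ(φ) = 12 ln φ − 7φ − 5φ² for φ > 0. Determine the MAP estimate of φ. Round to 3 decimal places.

ℓ'(φ) = 12/φ − 7 − 10φ. Setting this to zero and multiplying by φ: 10φ² + 7φ − 12 = 0.
φ = (−7 + √(7² + 4·10·12)) / (2·10) = (−7 + √529) / 20 = (−7 + 23)/20 = 4/5.
ℓ''(φ) = −12/φ² − 10 < 0, confirming a maximum.

φ̂_MAP = 0.800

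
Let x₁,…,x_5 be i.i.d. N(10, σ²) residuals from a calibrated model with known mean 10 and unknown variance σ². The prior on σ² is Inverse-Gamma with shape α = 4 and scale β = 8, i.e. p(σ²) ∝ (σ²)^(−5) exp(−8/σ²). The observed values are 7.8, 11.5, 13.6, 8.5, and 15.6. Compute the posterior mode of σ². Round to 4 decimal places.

Sum of squared deviations about the known mean: SS = (7.8−10)² + (11.5−10)² + (13.6−10)² + (8.5−10)² + (15.6−10)² = 53.66.
The Normal likelihood contributes (σ²)^(−n/2) exp(−SS/(2σ²)), so the posterior is Inverse-Gamma(α + n/2, β + SS/2) = Inverse-Gamma(6.5, 34.83).
The mode of Inverse-Gamma(a, b) is b/(a+1) = 34.83/7.5 ≈ 4.6440.

σ̂²_MAP = 4.6440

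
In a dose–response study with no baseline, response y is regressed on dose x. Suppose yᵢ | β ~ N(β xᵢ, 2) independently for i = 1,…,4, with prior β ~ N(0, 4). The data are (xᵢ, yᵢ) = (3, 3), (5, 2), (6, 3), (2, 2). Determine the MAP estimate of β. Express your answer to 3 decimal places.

log p(β | y) = −Σ(yᵢ − βxᵢ)²/(2·2) − β²/(2·4) + const.
Setting the derivative to zero: Σxᵢ(yᵢ − βxᵢ)/2 − β/4 = 0, so β = Σxᵢyᵢ / (Σxᵢ² + σ²/τ²).
Σxᵢyᵢ = 3·3 + 5·2 + 6·3 + 2·2 = 41; Σxᵢ² = 74; σ²/τ² = 0.5.
β̂_MAP = 41 / (74 + 0.5) = 41/74.5 ≈ 0.550.

β̂_MAP = 0.550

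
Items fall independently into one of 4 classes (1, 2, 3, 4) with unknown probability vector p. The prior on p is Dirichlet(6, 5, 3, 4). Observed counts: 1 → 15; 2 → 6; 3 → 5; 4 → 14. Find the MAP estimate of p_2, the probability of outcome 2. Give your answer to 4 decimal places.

MAP estimate: 0.1852

The posterior is Dirichlet(αᵢ + nᵢ) = Dirichlet(21, 11, 8, 18).
For a Dirichlet(a₁,…,a_K) with all aᵢ > 1, the mode has j-th component (aⱼ − 1)/(Σaᵢ − K).
Here Σaᵢ = 58 and K = 4, so p_2 = (11 − 1)/(58 − 4) = 10/54 ≈ 0.1852.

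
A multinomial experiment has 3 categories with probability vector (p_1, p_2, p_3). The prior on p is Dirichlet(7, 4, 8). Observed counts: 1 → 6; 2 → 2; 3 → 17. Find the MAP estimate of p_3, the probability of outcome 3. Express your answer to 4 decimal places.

MAP estimate: 0.5854

The posterior is Dirichlet(αᵢ + nᵢ) = Dirichlet(13, 6, 25).
For a Dirichlet(a₁,…,a_K) with all aᵢ > 1, the mode has j-th component (aⱼ − 1)/(Σaᵢ − K).
Here Σaᵢ = 44 and K = 3, so p_3 = (25 − 1)/(44 − 3) = 24/41 ≈ 0.5854.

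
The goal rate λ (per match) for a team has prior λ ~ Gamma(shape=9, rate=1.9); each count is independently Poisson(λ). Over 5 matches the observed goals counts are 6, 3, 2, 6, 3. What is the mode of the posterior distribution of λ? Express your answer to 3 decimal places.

Σxᵢ = 6+3+2+6+3 = 20, with n = 5.
Posterior ∝ λ^8e^(−1.9λ) · λ^20e^(−5λ) = λ^28e^(−6.9λ), i.e. Gamma(shape=29, rate=6.9).
The mode of a Gamma(a, b) with a ≥ 1 (shape–rate) is (a−1)/b = 28/6.9 ≈ 4.058.

λ̂_MAP = 4.058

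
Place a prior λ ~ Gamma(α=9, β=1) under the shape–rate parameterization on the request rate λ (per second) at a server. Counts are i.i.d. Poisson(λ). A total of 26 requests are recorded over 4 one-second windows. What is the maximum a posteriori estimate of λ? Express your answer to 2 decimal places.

λ̂_MAP = 6.80

Σxᵢ = 26, n = 4.
Posterior ∝ λ^8e^(−1λ) · λ^26e^(−4λ) = λ^34e^(−5λ), i.e. Gamma(shape=35, rate=5).
The mode of a Gamma(a, b) with a ≥ 1 (shape–rate) is (a−1)/b = 34/5 ≈ 6.80.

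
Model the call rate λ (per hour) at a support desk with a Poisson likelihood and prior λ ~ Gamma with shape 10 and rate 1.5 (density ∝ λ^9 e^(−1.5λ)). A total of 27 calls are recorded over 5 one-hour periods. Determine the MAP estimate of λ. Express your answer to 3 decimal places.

Σxᵢ = 27, n = 5.
Posterior ∝ λ^9e^(−1.5λ) · λ^27e^(−5λ) = λ^36e^(−6.5λ), i.e. Gamma(shape=37, rate=6.5).
The mode of a Gamma(a, b) with a ≥ 1 (shape–rate) is (a−1)/b = 36/6.5 ≈ 5.538.

λ̂_MAP = 5.538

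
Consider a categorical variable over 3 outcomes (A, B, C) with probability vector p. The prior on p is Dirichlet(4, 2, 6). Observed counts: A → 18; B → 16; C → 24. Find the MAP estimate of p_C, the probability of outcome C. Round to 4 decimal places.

The posterior is Dirichlet(αᵢ + nᵢ) = Dirichlet(22, 18, 30).
For a Dirichlet(a₁,…,a_K) with all aᵢ > 1, the mode has j-th component (aⱼ − 1)/(Σaᵢ − K).
Here Σaᵢ = 70 and K = 3, so p_C = (30 − 1)/(70 − 3) = 29/67 ≈ 0.4328.

MAP estimate of p_C = 0.4328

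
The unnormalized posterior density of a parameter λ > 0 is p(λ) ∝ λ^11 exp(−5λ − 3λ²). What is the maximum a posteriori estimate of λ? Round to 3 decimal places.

λ̂_MAP = 1.000

ℓ'(λ) = 11/λ − 5 − 6λ. Setting this to zero and multiplying by λ: 6λ² + 5λ − 11 = 0.
λ = (−5 + √(5² + 4·6·11)) / (2·6) = (−5 + √289) / 12 = (−5 + 17)/12 = 1.
ℓ''(λ) = −11/λ² − 6 < 0, confirming a maximum.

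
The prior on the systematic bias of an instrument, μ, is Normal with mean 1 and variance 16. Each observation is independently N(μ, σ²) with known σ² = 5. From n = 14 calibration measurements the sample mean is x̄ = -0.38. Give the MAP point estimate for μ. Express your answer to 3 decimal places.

μ̂_MAP = -0.350

n = 14, x̄ = -0.38.
For a Normal prior and Normal likelihood with known variance, the posterior is Normal; its mode equals its mean, the precision-weighted average.
Prior precision 1/σ₀² = 1/16 = 0.0625; data precision n/σ² = 14/5 = 2.8.
μ̂ = (0.0625·1 + 2.8·(-0.38)) / (0.0625 + 2.8) = (-1.0015)/2.8625 = -2003/5725 ≈ -0.350.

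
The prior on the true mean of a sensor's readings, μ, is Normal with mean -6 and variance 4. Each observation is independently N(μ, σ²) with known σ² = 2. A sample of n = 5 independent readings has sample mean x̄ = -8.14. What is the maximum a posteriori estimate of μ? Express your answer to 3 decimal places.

n = 5, x̄ = -8.14.
For a Normal prior and Normal likelihood with known variance, the posterior is Normal; its mode equals its mean, the precision-weighted average.
Prior precision 1/σ₀² = 1/4 = 0.25; data precision n/σ² = 5/2 = 2.5.
μ̂ = (0.25·(-6) + 2.5·(-8.14)) / (0.25 + 2.5) = (-21.85)/2.75 = -437/55 ≈ -7.945.

μ̂_MAP = -7.945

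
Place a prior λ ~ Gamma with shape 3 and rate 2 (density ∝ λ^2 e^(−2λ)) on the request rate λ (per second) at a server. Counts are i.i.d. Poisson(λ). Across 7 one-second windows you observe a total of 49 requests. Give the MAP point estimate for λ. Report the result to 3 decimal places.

Σxᵢ = 49, n = 7.
Posterior ∝ λ^2e^(−2λ) · λ^49e^(−7λ) = λ^51e^(−9λ), i.e. Gamma(shape=52, rate=9).
The mode of a Gamma(a, b) with a ≥ 1 (shape–rate) is (a−1)/b = 51/9 ≈ 5.667.

λ̂_MAP = 5.667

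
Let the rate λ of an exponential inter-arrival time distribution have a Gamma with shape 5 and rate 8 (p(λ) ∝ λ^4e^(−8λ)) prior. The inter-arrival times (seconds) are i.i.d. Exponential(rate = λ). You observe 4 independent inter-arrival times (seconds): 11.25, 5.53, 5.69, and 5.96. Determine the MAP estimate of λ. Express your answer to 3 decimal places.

λ̂_MAP = 0.220

The Exponential(rate=λ) likelihood is ∝ λ^n e^(−λΣtᵢ). Here n = 4 and Σtᵢ = 11.25 + 5.53 + 5.69 + 5.96 = 28.43.
Posterior ∝ λ^4e^(−8λ) · λ^4e^(−28.43λ) = λ^8e^(−36.43λ), i.e. Gamma(9, 36.43).
Mode = (a−1)/b = 8/36.43 ≈ 0.220.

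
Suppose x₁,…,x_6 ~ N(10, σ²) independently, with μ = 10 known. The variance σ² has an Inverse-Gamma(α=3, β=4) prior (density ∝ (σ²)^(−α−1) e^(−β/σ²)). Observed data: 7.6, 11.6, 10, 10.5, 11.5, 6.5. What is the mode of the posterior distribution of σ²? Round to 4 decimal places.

Sum of squared deviations about the known mean: SS = (7.6−10)² + (11.6−10)² + (10−10)² + (10.5−10)² + (11.5−10)² + (6.5−10)² = 23.07.
The Normal likelihood contributes (σ²)^(−n/2) exp(−SS/(2σ²)), so the posterior is Inverse-Gamma(α + n/2, β + SS/2) = Inverse-Gamma(6, 15.535).
The mode of Inverse-Gamma(a, b) is b/(a+1) = 15.535/7 ≈ 2.2193.

σ̂²_MAP = 2.2193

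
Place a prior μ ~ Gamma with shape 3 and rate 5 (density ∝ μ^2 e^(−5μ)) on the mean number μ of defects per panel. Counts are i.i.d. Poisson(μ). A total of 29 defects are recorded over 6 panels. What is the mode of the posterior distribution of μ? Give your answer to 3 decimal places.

μ̂_MAP = 2.818

Σxᵢ = 29, n = 6.
Posterior ∝ μ^2e^(−5μ) · μ^29e^(−6μ) = μ^31e^(−11μ), i.e. Gamma(shape=32, rate=11).
The mode of a Gamma(a, b) with a ≥ 1 (shape–rate) is (a−1)/b = 31/11 ≈ 2.818.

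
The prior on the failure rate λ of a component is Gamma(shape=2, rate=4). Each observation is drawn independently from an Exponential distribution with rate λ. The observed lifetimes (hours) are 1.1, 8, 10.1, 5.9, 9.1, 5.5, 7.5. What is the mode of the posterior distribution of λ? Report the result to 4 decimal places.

λ̂_MAP = 0.1563

The Exponential(rate=λ) likelihood is ∝ λ^n e^(−λΣtᵢ). Here n = 7 and Σtᵢ = 1.1 + 8 + 10.1 + 5.9 + 9.1 + 5.5 + 7.5 = 47.2.
Posterior ∝ λe^(−4λ) · λ^7e^(−47.2λ) = λ^8e^(−51.2λ), i.e. Gamma(9, 51.2).
Mode = (a−1)/b = 8/51.2 ≈ 0.1563.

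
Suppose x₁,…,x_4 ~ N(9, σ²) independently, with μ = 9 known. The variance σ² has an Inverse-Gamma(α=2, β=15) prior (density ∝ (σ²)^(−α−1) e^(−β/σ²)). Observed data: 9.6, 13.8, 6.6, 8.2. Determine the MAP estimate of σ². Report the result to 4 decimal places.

Sum of squared deviations about the known mean: SS = (9.6−9)² + (13.8−9)² + (6.6−9)² + (8.2−9)² = 29.8.
The Normal likelihood contributes (σ²)^(−n/2) exp(−SS/(2σ²)), so the posterior is Inverse-Gamma(α + n/2, β + SS/2) = Inverse-Gamma(4, 29.9).
The mode of Inverse-Gamma(a, b) is b/(a+1) = 29.9/5 ≈ 5.9800.

σ̂²_MAP = 5.9800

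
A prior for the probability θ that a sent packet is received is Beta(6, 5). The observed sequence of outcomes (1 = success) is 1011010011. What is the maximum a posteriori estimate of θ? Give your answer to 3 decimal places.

θ̂_MAP = 0.579

Prior: Beta(6, 5).
Data: 6 successes in 10 trials (from the sequence). The binomial likelihood contributes θ^6(1−θ)^4, so the posterior is Beta(6+6, 5+4) = Beta(12, 9).
For Beta(a, b) with a, b > 1 the mode is (a−1)/(a+b−2) = 11/19 ≈ 0.579.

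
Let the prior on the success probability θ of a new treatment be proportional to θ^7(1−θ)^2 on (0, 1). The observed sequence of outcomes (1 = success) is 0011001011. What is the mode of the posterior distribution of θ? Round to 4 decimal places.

θ̂_MAP = 0.6316

The prior density ∝ θ^7(1−θ)^2 is the kernel of Beta(8, 3).
Data: 5 successes in 10 trials (from the sequence). The binomial likelihood contributes θ^5(1−θ)^5, so the posterior is Beta(8+5, 3+5) = Beta(13, 8).
For Beta(a, b) with a, b > 1 the mode is (a−1)/(a+b−2) = 12/19 ≈ 0.6316.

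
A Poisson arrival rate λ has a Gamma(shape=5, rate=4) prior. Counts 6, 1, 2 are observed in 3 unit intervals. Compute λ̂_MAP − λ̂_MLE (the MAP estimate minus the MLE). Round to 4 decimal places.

MAP − MLE = -1.1429

Σxᵢ = 9. Posterior is Gamma(14, 7); MAP = (14−1)/7 = 13/7 ≈ 1.85714.
MLE = x̄ = 9/3 ≈ 3.00000.
Difference = 13/7 − 9/3 = -8/7 ≈ -1.1429.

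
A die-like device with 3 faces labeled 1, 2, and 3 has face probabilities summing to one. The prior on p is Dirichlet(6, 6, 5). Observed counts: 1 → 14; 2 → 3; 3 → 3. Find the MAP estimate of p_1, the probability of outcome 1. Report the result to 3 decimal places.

MAP estimate: 0.559

The posterior is Dirichlet(αᵢ + nᵢ) = Dirichlet(20, 9, 8).
For a Dirichlet(a₁,…,a_K) with all aᵢ > 1, the mode has j-th component (aⱼ − 1)/(Σaᵢ − K).
Here Σaᵢ = 37 and K = 3, so p_1 = (20 − 1)/(37 − 3) = 19/34 ≈ 0.559.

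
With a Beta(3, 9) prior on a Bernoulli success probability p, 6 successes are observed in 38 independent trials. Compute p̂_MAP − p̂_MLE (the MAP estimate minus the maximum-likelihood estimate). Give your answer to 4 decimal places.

Posterior is Beta(9, 41); MAP = (9−1)/(50−2) = 8/48 ≈ 0.16667.
MLE ignores the prior: p̂_MLE = k/n = 6/38 ≈ 0.15789.
Difference = 8/48 − 6/38 = 1/114 ≈ 0.0088.

MAP − MLE = 0.0088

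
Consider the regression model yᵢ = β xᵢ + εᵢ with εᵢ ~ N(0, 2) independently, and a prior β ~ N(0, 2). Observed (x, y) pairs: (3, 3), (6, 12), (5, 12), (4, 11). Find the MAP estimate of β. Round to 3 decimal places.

log p(β | y) = −Σ(yᵢ − βxᵢ)²/(2·2) − β²/(2·2) + const.
Setting the derivative to zero: Σxᵢ(yᵢ − βxᵢ)/2 − β/2 = 0, so β = Σxᵢyᵢ / (Σxᵢ² + σ²/τ²).
Σxᵢyᵢ = 3·3 + 6·12 + 5·12 + 4·11 = 185; Σxᵢ² = 86; σ²/τ² = 1.
β̂_MAP = 185 / (86 + 1) = 185/87 ≈ 2.126.

β̂_MAP = 2.126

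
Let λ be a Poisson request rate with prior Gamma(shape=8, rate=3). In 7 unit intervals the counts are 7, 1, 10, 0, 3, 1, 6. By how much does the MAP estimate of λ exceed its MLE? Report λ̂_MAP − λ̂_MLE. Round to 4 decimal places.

Σxᵢ = 28. Posterior is Gamma(36, 10); MAP = (36−1)/10 = 35/10 ≈ 3.50000.
MLE = x̄ = 28/7 ≈ 4.00000.
Difference = 35/10 − 28/7 = -1/2 ≈ -0.5000.

MAP − MLE = -0.5000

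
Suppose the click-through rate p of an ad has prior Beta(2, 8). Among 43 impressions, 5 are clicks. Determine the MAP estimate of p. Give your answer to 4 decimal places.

Prior: Beta(2, 8).
Data: 5 successes in 43 trials. The binomial likelihood contributes p^5(1−p)^38, so the posterior is Beta(2+5, 8+38) = Beta(7, 46).
For Beta(a, b) with a, b > 1 the mode is (a−1)/(a+b−2) = 6/51 ≈ 0.1176.

p̂_MAP = 0.1176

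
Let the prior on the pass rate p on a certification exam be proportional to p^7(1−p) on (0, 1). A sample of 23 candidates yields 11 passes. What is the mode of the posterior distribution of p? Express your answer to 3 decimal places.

p̂_MAP = 0.581

The prior density ∝ p^7(1−p)^1 is the kernel of Beta(8, 2).
Data: 11 successes in 23 trials. The binomial likelihood contributes p^11(1−p)^12, so the posterior is Beta(8+11, 2+12) = Beta(19, 14).
For Beta(a, b) with a, b > 1 the mode is (a−1)/(a+b−2) = 18/31 ≈ 0.581.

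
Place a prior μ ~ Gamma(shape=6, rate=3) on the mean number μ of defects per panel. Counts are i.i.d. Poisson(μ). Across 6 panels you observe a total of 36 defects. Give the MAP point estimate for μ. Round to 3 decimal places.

Σxᵢ = 36, n = 6.
Posterior ∝ μ^5e^(−3μ) · μ^36e^(−6μ) = μ^41e^(−9μ), i.e. Gamma(shape=42, rate=9).
The mode of a Gamma(a, b) with a ≥ 1 (shape–rate) is (a−1)/b = 41/9 ≈ 4.556.

μ̂_MAP = 4.556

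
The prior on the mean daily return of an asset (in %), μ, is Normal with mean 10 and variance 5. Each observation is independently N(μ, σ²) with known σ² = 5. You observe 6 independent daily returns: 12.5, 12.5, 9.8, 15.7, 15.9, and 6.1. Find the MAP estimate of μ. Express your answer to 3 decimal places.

μ̂_MAP = 11.786

n = 6; x̄ = (12.5 + 12.5 + 9.8 + 15.7 + 15.9 + 6.1)/6 = 72.5/6 = 145/12 ≈ 12.0833.
For a Normal prior and Normal likelihood with known variance, the posterior is Normal; its mode equals its mean, the precision-weighted average.
Prior precision 1/σ₀² = 1/5 = 0.2; data precision n/σ² = 6/5 = 1.2.
μ̂ = (0.2·10 + 1.2·(145/12)) / (0.2 + 1.2) = 16.5/1.4 = 165/14 ≈ 11.786.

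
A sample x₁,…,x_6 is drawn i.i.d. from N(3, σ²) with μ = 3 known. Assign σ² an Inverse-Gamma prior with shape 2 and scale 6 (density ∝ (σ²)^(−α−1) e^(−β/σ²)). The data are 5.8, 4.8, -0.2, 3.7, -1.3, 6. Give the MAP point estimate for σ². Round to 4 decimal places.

σ̂²_MAP = 5.1083

Sum of squared deviations about the known mean: SS = (5.8−3)² + (4.8−3)² + (-0.2−3)² + (3.7−3)² + (-1.3−3)² + (6−3)² = 49.3.
The Normal likelihood contributes (σ²)^(−n/2) exp(−SS/(2σ²)), so the posterior is Inverse-Gamma(α + n/2, β + SS/2) = Inverse-Gamma(5, 30.65).
The mode of Inverse-Gamma(a, b) is b/(a+1) = 30.65/6 ≈ 5.1083.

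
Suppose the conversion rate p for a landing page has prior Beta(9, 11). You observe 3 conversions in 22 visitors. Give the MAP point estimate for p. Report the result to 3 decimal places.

p̂_MAP = 0.275

Prior: Beta(9, 11).
Data: 3 successes in 22 trials. The binomial likelihood contributes p^3(1−p)^19, so the posterior is Beta(9+3, 11+19) = Beta(12, 30).
For Beta(a, b) with a, b > 1 the mode is (a−1)/(a+b−2) = 11/40 ≈ 0.275.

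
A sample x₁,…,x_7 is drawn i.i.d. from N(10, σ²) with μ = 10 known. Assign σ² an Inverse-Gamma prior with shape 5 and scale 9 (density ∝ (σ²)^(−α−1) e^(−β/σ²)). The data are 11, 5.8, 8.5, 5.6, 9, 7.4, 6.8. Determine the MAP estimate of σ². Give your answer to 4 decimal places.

Sum of squared deviations about the known mean: SS = (11−10)² + (5.8−10)² + (8.5−10)² + (5.6−10)² + (9−10)² + (7.4−10)² + (6.8−10)² = 58.25.
The Normal likelihood contributes (σ²)^(−n/2) exp(−SS/(2σ²)), so the posterior is Inverse-Gamma(α + n/2, β + SS/2) = Inverse-Gamma(8.5, 38.125).
The mode of Inverse-Gamma(a, b) is b/(a+1) = 38.125/9.5 ≈ 4.0132.

σ̂²_MAP = 4.0132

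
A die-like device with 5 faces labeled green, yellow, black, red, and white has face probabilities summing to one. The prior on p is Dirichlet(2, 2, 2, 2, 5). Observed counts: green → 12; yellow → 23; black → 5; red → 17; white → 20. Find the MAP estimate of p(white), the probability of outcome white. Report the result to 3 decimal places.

The posterior is Dirichlet(αᵢ + nᵢ) = Dirichlet(14, 25, 7, 19, 25).
For a Dirichlet(a₁,…,a_K) with all aᵢ > 1, the mode has j-th component (aⱼ − 1)/(Σaᵢ − K).
Here Σaᵢ = 90 and K = 5, so p(white) = (25 − 1)/(90 − 5) = 24/85 ≈ 0.282.

MAP estimate of p(white) = 0.282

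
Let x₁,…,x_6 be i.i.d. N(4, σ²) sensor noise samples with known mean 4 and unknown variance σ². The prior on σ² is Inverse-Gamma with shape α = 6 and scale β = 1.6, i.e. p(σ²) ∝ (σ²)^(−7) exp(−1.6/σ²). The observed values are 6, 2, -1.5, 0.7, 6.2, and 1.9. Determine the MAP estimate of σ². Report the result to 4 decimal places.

σ̂²_MAP = 3.0795

Sum of squared deviations about the known mean: SS = (6−4)² + (2−4)² + (-1.5−4)² + (0.7−4)² + (6.2−4)² + (1.9−4)² = 58.39.
The Normal likelihood contributes (σ²)^(−n/2) exp(−SS/(2σ²)), so the posterior is Inverse-Gamma(α + n/2, β + SS/2) = Inverse-Gamma(9, 30.795).
The mode of Inverse-Gamma(a, b) is b/(a+1) = 30.795/10 ≈ 3.0795.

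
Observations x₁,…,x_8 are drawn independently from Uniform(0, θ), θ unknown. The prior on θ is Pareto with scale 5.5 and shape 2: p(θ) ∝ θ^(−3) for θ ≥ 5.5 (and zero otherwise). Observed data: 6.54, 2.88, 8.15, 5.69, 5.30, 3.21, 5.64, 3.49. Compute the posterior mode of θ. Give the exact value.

The Uniform(0, θ) likelihood is θ^(−n) for θ ≥ max(xᵢ), zero otherwise. Here max(xᵢ) = 8.15.
Posterior ∝ θ^(−3) · θ^(−8) = θ^(−11) on θ ≥ max(5.5, 8.15) = 8.15.
This density is strictly decreasing in θ, so the posterior mode lies at the lower boundary of the support.

θ̂_MAP = 8.15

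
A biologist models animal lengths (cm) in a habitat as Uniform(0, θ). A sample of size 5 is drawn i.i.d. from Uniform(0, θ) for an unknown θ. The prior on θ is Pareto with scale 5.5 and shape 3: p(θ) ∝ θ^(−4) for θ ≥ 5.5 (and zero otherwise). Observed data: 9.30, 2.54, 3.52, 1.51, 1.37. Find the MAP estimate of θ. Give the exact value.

The Uniform(0, θ) likelihood is θ^(−n) for θ ≥ max(xᵢ), zero otherwise. Here max(xᵢ) = 9.30.
Posterior ∝ θ^(−4) · θ^(−5) = θ^(−9) on θ ≥ max(5.5, 9.30) = 9.30.
This density is strictly decreasing in θ, so the posterior mode lies at the lower boundary of the support.

θ̂_MAP = 9.30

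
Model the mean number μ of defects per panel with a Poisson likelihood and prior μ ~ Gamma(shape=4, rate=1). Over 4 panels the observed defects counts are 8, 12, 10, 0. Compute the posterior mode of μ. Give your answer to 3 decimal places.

μ̂_MAP = 6.600

Σxᵢ = 8+12+10+0 = 30, with n = 4.
Posterior ∝ μ^3e^(−1μ) · μ^30e^(−4μ) = μ^33e^(−5μ), i.e. Gamma(shape=34, rate=5).
The mode of a Gamma(a, b) with a ≥ 1 (shape–rate) is (a−1)/b = 33/5 ≈ 6.600.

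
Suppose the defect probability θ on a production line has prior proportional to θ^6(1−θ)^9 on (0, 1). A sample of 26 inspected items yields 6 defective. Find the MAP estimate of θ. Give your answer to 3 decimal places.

The prior density ∝ θ^6(1−θ)^9 is the kernel of Beta(7, 10).
Data: 6 successes in 26 trials. The binomial likelihood contributes θ^6(1−θ)^20, so the posterior is Beta(7+6, 10+20) = Beta(13, 30).
For Beta(a, b) with a, b > 1 the mode is (a−1)/(a+b−2) = 12/41 ≈ 0.293.

θ̂_MAP = 0.293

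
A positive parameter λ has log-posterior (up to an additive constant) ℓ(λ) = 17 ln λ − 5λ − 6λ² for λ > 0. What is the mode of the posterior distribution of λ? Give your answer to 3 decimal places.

λ̂_MAP = 1.000

ℓ'(λ) = 17/λ − 5 − 12λ. Setting this to zero and multiplying by λ: 12λ² + 5λ − 17 = 0.
λ = (−5 + √(5² + 4·12·17)) / (2·12) = (−5 + √841) / 24 = (−5 + 29)/24 = 1.
ℓ''(λ) = −17/λ² − 12 < 0, confirming a maximum.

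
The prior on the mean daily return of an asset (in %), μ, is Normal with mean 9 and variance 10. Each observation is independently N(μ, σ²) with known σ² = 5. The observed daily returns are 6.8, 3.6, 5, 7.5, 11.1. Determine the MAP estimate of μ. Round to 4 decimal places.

n = 5; x̄ = (6.8 + 3.6 + 5 + 7.5 + 11.1)/5 = 34/5 = 6.8.
For a Normal prior and Normal likelihood with known variance, the posterior is Normal; its mode equals its mean, the precision-weighted average.
Prior precision 1/σ₀² = 1/10 = 0.1; data precision n/σ² = 5/5 = 1.
μ̂ = (0.1·9 + 1·6.8) / (0.1 + 1) = 7.7/1.1 = 7.0000.

μ̂_MAP = 7.0000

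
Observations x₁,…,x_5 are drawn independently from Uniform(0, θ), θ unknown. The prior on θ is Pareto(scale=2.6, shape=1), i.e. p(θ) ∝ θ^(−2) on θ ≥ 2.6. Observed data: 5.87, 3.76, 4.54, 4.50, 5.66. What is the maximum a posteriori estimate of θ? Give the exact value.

The Uniform(0, θ) likelihood is θ^(−n) for θ ≥ max(xᵢ), zero otherwise. Here max(xᵢ) = 5.87.
Posterior ∝ θ^(−2) · θ^(−5) = θ^(−7) on θ ≥ max(2.6, 5.87) = 5.87.
This density is strictly decreasing in θ, so the posterior mode lies at the lower boundary of the support.

θ̂_MAP = 5.87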